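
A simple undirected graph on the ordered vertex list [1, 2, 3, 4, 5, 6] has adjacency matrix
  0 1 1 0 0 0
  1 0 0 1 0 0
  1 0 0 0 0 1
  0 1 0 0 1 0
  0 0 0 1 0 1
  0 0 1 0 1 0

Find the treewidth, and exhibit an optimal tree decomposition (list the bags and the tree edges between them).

The largest bag has 3 vertices, giving width 2; this decomposition certifies tw(G) ≤ 2. Since 4–5–6–3–1–2–4 is a cycle in G, G is not acyclic. Forests are exactly the graphs of treewidth ≤ 1, so tw(G) ≥ 2. Combining the bounds, tw(G) = 2.

Treewidth 2.
Bags: B1 = {4, 5, 6}  B2 = {3, 4, 6}  B3 = {1, 3, 4}  B4 = {1, 2, 4}
Tree: B1–B2, B2–B3, B3–B4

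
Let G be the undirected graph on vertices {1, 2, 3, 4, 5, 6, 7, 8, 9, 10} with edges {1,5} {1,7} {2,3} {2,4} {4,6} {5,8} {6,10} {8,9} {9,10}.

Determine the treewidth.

1

A width-1 tree decomposition is:
Bags: B1 = {1, 7}  B2 = {1, 5}  B3 = {5, 8}  B4 = {8, 9}  B5 = {9, 10}  B6 = {6, 10}  B7 = {4, 6}  B8 = {2, 4}  B9 = {2, 3}
Tree: B1–B2, B2–B3, B3–B4, B4–B5, B5–B6, B6–B7, B7–B8, B8–B9
Every bag has size at most 2, so the width is 2 − 1 = 1 and tw(G) ≤ 1. G has an edge, so its treewidth is at least 1. Hence tw(G) = 1 exactly.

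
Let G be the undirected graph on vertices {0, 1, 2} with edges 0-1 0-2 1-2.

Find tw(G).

2

A width-2 tree decomposition is:
Bags: B1 = {0, 1, 2}
Tree: (single bag)
A single bag containing all 3 vertices is trivially a valid decomposition of width 2. Conversely, {0, 1, 2} is a clique of size 3, and the vertices of any clique must share a bag in every tree decomposition; so some bag has ≥ 3 vertices and tw(G) ≥ 2. The upper and lower bounds meet at 2, so that is the treewidth.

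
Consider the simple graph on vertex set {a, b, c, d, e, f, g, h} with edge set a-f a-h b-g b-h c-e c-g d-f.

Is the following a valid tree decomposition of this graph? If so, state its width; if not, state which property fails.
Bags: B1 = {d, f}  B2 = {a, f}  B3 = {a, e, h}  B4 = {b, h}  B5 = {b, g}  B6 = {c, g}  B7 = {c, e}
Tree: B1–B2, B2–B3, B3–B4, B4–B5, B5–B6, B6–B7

No — bags containing vertex e are not connected in the tree.

A tree decomposition must satisfy three properties: every vertex lies in some bag; for every edge, both endpoints lie together in some bag; and for every vertex, the bags containing it form a connected subtree. Here bags containing vertex e are not connected in the tree, so the decomposition is invalid.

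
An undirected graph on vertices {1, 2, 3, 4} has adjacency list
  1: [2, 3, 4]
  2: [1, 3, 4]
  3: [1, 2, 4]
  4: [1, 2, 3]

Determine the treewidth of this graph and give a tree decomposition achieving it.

Treewidth 3.
One such decomposition:
Bags: B1 = {1, 2, 3, 4}
Tree: (single bag)

With just one bag of size 4, the width is 4 − 1 = 3, so tw(G) ≤ 3. Conversely, {1, 2, 3, 4} is a clique of size 4, and the vertices of any clique must share a bag in every tree decomposition; so some bag has ≥ 4 vertices and tw(G) ≥ 3. Combining the bounds, tw(G) = 3.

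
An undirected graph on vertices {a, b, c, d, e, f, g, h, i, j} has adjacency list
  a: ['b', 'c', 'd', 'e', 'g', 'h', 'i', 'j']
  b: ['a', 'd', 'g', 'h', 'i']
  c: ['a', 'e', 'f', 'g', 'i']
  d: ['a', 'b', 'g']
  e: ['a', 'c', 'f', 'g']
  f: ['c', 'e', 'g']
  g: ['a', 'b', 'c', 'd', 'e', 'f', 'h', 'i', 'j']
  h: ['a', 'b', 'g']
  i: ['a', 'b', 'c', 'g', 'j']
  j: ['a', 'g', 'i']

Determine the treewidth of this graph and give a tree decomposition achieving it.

Every bag has size at most 4, so the width is 4 − 1 = 3 and tw(G) ≤ 3. On the other hand G contains the 4-clique {a, g, i, j}. A clique must lie in a single bag of any decomposition, so no decomposition can have width below 3. The upper and lower bounds meet at 3, so that is the treewidth.

Treewidth 3.
One such decomposition:
Bags: B1 = {a, c, g, i}  B2 = {a, g, i, j}  B3 = {a, b, g, i}  B4 = {a, c, e, g}  B5 = {a, b, g, h}  B6 = {c, e, f, g}  B7 = {a, b, d, g}
Tree: B1–B2, B2–B3, B1–B4, B3–B5, B4–B6, B5–B7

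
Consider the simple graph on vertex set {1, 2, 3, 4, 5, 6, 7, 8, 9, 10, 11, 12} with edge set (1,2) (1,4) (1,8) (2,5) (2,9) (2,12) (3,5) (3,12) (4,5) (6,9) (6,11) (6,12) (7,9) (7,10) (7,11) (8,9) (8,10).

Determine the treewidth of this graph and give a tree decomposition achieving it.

Each bag holds 4 vertices, so the decomposition has width 3, which upper-bounds the treewidth. For the lower bound: the 4 vertex sets {7,10,11}, {6}, {9}, {1,2,8,12} are disjoint, each induces a connected subgraph, and every pair is joined by at least one edge of G. Contracting each set to a single vertex therefore yields K_{4} as a minor, and since treewidth is minor-monotone, tw(G) ≥ tw(K_{4}) = 3. Combining the bounds, tw(G) = 3.

Treewidth 3.
One such decomposition:
Bags: B1 = {6, 7, 10, 11}  B2 = {6, 7, 9, 10}  B3 = {6, 8, 9, 10}  B4 = {6, 8, 9, 12}  B5 = {2, 8, 9, 12}  B6 = {1, 2, 8, 12}  B7 = {1, 2, 3, 12}  B8 = {1, 2, 3, 5}  B9 = {1, 3, 4, 5}
Tree: B1–B2, B2–B3, B3–B4, B4–B5, B5–B6, B6–B7, B7–B8, B8–B9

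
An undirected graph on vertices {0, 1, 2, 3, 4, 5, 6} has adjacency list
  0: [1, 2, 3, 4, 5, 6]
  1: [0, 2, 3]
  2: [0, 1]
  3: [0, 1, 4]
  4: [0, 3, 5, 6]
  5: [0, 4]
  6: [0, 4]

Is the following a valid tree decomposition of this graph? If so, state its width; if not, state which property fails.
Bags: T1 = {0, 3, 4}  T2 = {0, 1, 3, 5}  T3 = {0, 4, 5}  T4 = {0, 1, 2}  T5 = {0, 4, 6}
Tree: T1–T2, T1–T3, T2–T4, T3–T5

No — bags containing vertex 5 are not connected in the tree.

A tree decomposition must satisfy three properties: every vertex lies in some bag; for every edge, both endpoints lie together in some bag; and for every vertex, the bags containing it form a connected subtree. Here bags containing vertex 5 are not connected in the tree, so the decomposition is invalid.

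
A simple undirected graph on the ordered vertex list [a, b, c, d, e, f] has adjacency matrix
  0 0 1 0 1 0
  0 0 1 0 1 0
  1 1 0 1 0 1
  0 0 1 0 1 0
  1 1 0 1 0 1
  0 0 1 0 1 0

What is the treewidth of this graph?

2

A width-2 tree decomposition is:
Bags: B1 = {a, c, e}  B2 = {c, d, e}  B3 = {c, e, f}  B4 = {b, c, e}
Tree: B1–B2, B2–B3, B3–B4
Every bag has size at most 3, so the width is 3 − 1 = 2 and tw(G) ≤ 2. Since a–e–d–c–a is a cycle in G, G is not acyclic. Forests are exactly the graphs of treewidth ≤ 1, so tw(G) ≥ 2. The upper and lower bounds meet at 2, so that is the treewidth.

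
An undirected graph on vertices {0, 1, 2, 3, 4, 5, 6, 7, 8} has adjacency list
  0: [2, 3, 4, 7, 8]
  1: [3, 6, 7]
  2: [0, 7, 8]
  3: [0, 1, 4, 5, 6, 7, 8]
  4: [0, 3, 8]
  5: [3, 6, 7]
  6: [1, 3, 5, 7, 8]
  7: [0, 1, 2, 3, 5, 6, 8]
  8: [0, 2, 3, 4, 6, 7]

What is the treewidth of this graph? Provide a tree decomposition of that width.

Treewidth 3.
Bags: B1 = {0, 3, 4, 8}  B2 = {0, 3, 7, 8}  B3 = {3, 6, 7, 8}  B4 = {3, 5, 6, 7}  B5 = {1, 3, 6, 7}  B6 = {0, 2, 7, 8}
Tree: B1–B2, B2–B3, B3–B4, B4–B5, B2–B6

Each bag holds 4 vertices, so the decomposition has width 3, which upper-bounds the treewidth. For the lower bound, the 4 vertices {0, 2, 7, 8} are pairwise adjacent, and any tree decomposition puts a clique entirely inside one bag — forcing width ≥ 3. Therefore the treewidth is 3.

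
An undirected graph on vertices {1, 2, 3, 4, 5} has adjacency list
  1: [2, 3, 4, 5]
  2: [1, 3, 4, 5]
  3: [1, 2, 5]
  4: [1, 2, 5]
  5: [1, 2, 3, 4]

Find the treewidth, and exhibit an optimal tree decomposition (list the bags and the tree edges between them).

The largest bag has 4 vertices, giving width 3; this decomposition certifies tw(G) ≤ 3. Conversely, {1, 2, 3, 5} is a clique of size 4, and the vertices of any clique must share a bag in every tree decomposition; so some bag has ≥ 4 vertices and tw(G) ≥ 3. The upper and lower bounds meet at 3, so that is the treewidth.

Treewidth 3.
One such decomposition:
Bags: B1 = {1, 2, 4, 5}  B2 = {1, 2, 3, 5}
Tree: B1–B2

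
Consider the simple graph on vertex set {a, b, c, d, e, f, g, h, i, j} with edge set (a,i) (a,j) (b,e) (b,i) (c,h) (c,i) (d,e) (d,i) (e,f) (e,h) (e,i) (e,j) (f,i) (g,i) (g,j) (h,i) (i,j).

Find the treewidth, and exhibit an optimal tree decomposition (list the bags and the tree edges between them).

Treewidth 2.
One optimal decomposition is:
Bags: B1 = {e, i, j}  B2 = {d, e, i}  B3 = {e, f, i}  B4 = {b, e, i}  B5 = {a, i, j}  B6 = {e, h, i}  B7 = {g, i, j}  B8 = {c, h, i}
Tree: B1–B2, B2–B3, B3–B4, B1–B5, B2–B6, B5–B7, B6–B8

Every bag has size at most 3, so the width is 3 − 1 = 2 and tw(G) ≤ 2. Conversely, {g, i, j} is a clique of size 3, and the vertices of any clique must share a bag in every tree decomposition; so some bag has ≥ 3 vertices and tw(G) ≥ 2. Combining the bounds, tw(G) = 2.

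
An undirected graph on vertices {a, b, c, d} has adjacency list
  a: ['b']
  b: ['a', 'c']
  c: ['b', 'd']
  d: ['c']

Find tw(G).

1

A width-1 tree decomposition is:
Bags: B1 = {a, b}  B2 = {b, c}  B3 = {c, d}
Tree: B1–B2, B2–B3
Every bag has size at most 2, so the width is 2 − 1 = 1 and tw(G) ≤ 1. Since G has at least one edge (e.g. a–b), it is not an edgeless graph, so tw(G) ≥ 1. Combining the bounds, tw(G) = 1.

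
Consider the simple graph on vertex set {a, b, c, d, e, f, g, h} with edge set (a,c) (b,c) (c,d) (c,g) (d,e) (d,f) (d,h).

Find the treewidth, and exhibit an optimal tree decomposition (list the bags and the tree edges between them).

Treewidth 1.
One optimal decomposition is:
Bags: B1 = {a, c}  B2 = {c, d}  B3 = {d, h}  B4 = {b, c}  B5 = {d, f}  B6 = {d, e}  B7 = {c, g}
Tree: B1–B2, B2–B3, B1–B4, B2–B5, B2–B6, B2–B7

Each bag holds 2 vertices, so the decomposition has width 1, which upper-bounds the treewidth. Since G has at least one edge (e.g. c–a), it is not an edgeless graph, so tw(G) ≥ 1. Hence tw(G) = 1 exactly.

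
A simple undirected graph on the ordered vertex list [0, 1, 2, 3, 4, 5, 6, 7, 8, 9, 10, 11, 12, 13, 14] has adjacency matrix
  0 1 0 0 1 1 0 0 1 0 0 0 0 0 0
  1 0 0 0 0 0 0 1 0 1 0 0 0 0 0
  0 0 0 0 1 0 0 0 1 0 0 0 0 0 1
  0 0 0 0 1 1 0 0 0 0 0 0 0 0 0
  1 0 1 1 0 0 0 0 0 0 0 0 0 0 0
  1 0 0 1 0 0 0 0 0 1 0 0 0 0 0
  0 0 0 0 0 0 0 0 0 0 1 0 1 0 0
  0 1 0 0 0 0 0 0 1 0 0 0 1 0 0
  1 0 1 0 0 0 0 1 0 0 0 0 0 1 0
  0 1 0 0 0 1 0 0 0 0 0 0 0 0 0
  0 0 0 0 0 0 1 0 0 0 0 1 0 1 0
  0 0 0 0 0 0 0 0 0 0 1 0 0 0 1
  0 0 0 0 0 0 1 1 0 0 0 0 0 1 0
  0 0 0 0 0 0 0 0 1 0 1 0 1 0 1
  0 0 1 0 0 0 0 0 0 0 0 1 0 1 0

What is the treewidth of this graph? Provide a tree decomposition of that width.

Treewidth 3.
One such decomposition:
Bags: B1 = {3, 4, 5, 9}  B2 = {0, 4, 5, 9}  B3 = {0, 1, 4, 9}  B4 = {0, 1, 2, 4}  B5 = {0, 1, 2, 8}  B6 = {1, 2, 7, 8}  B7 = {2, 7, 8, 14}  B8 = {7, 8, 13, 14}  B9 = {7, 12, 13, 14}  B10 = {11, 12, 13, 14}  B11 = {10, 11, 12, 13}  B12 = {6, 10, 11, 12}
Tree: B1–B2, B2–B3, B3–B4, B4–B5, B5–B6, B6–B7, B7–B8, B8–B9, B9–B10, B10–B11, B11–B12

Every bag has size at most 4, so the width is 4 − 1 = 3 and tw(G) ≤ 3. For the lower bound: the 4 vertex sets {3,5,9}, {4}, {0}, {1,2,7,8} are disjoint, each induces a connected subgraph, and every pair is joined by at least one edge of G. Contracting each set to a single vertex therefore yields K_{4} as a minor, and since treewidth is minor-monotone, tw(G) ≥ tw(K_{4}) = 3. The upper and lower bounds meet at 3, so that is the treewidth.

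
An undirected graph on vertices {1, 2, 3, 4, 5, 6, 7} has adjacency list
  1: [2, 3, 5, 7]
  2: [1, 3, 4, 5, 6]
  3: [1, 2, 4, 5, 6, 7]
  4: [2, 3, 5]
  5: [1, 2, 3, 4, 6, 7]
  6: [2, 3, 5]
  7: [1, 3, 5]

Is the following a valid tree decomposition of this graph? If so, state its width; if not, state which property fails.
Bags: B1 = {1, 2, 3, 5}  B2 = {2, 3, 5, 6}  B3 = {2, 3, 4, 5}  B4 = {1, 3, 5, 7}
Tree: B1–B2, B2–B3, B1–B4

Vertex coverage: the bags together contain {1, 2, 3, 4, 5, 6, 7}, the full vertex set. Edge coverage: each edge of G has both endpoints in at least one bag. Running intersection: for every vertex, the bags containing it form a connected subtree. All three properties hold, so this is a valid tree decomposition of width max|bag| − 1 = 3, and hence tw(G) ≤ 3.

Yes; width 3.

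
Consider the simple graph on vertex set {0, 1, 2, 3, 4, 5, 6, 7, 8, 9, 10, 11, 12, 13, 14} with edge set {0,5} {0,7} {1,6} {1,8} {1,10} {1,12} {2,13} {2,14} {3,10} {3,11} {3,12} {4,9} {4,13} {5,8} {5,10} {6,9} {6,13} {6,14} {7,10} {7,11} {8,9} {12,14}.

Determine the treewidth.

3

A width-3 tree decomposition is:
Bags: B1 = {2, 4, 13, 14}  B2 = {4, 6, 13, 14}  B3 = {4, 6, 9, 14}  B4 = {6, 9, 12, 14}  B5 = {1, 6, 9, 12}  B6 = {1, 8, 9, 12}  B7 = {1, 3, 8, 12}  B8 = {1, 3, 8, 10}  B9 = {3, 5, 8, 10}  B10 = {3, 5, 10, 11}  B11 = {5, 7, 10, 11}  B12 = {0, 5, 7, 11}
Tree: B1–B2, B2–B3, B3–B4, B4–B5, B5–B6, B6–B7, B7–B8, B8–B9, B9–B10, B10–B11, B11–B12
Each bag holds 4 vertices, so the decomposition has width 3, which upper-bounds the treewidth. For the lower bound: the 4 vertex sets {2,4,13}, {14}, {6}, {1,8,9,12} are disjoint, each induces a connected subgraph, and every pair is joined by at least one edge of G. Contracting each set to a single vertex therefore yields K_{4} as a minor, and since treewidth is minor-monotone, tw(G) ≥ tw(K_{4}) = 3. Hence tw(G) = 3 exactly.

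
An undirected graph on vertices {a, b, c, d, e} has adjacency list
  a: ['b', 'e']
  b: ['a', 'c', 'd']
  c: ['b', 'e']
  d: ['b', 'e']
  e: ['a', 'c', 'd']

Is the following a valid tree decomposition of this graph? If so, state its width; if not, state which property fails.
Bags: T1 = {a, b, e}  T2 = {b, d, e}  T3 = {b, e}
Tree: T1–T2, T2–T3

No — vertex c appears in no bag.

A tree decomposition must satisfy three properties: every vertex lies in some bag; for every edge, both endpoints lie together in some bag; and for every vertex, the bags containing it form a connected subtree. Here vertex c appears in no bag, so the decomposition is invalid.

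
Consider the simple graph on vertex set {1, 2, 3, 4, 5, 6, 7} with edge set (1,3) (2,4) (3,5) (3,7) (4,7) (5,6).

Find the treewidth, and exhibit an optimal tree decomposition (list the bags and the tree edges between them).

Each bag holds 2 vertices, so the decomposition has width 1, which upper-bounds the treewidth. Since G has at least one edge (e.g. 4–2), it is not an edgeless graph, so tw(G) ≥ 1. Combining the bounds, tw(G) = 1.

Treewidth 1.
One such decomposition:
Bags: B1 = {2, 4}  B2 = {4, 7}  B3 = {3, 7}  B4 = {3, 5}  B5 = {1, 3}  B6 = {5, 6}
Tree: B1–B2, B2–B3, B3–B4, B3–B5, B4–B6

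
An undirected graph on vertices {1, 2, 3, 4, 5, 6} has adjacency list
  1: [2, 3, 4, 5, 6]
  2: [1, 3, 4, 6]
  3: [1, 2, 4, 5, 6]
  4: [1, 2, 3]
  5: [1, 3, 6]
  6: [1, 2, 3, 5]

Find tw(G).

3

A width-3 tree decomposition is:
Bags: B1 = {1, 2, 3, 4}  B2 = {1, 2, 3, 6}  B3 = {1, 3, 5, 6}
Tree: B1–B2, B2–B3
Each bag holds 4 vertices, so the decomposition has width 3, which upper-bounds the treewidth. Conversely, {1, 2, 3, 4} is a clique of size 4, and the vertices of any clique must share a bag in every tree decomposition; so some bag has ≥ 4 vertices and tw(G) ≥ 3. The upper and lower bounds meet at 3, so that is the treewidth.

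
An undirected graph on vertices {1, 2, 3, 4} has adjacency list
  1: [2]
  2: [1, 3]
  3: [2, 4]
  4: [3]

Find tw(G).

1

A width-1 tree decomposition is:
Bags: B1 = {2, 3}  B2 = {1, 2}  B3 = {3, 4}
Tree: B1–B2, B1–B3
Every bag has size at most 2, so the width is 2 − 1 = 1 and tw(G) ≤ 1. G has an edge, so its treewidth is at least 1. Therefore the treewidth is 1.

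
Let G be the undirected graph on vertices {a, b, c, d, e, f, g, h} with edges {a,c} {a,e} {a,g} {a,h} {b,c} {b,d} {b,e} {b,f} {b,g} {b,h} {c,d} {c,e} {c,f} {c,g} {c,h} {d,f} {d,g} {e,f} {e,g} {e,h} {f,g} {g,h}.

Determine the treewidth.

A width-4 tree decomposition is:
Bags: B1 = {b, c, e, f, g}  B2 = {b, c, d, f, g}  B3 = {b, c, e, g, h}  B4 = {a, c, e, g, h}
Tree: B1–B2, B1–B3, B3–B4
Every bag has size at most 5, so the width is 5 − 1 = 4 and tw(G) ≤ 4. For the lower bound, the 5 vertices {a, c, e, g, h} are pairwise adjacent, and any tree decomposition puts a clique entirely inside one bag — forcing width ≥ 4. The upper and lower bounds meet at 4, so that is the treewidth.

4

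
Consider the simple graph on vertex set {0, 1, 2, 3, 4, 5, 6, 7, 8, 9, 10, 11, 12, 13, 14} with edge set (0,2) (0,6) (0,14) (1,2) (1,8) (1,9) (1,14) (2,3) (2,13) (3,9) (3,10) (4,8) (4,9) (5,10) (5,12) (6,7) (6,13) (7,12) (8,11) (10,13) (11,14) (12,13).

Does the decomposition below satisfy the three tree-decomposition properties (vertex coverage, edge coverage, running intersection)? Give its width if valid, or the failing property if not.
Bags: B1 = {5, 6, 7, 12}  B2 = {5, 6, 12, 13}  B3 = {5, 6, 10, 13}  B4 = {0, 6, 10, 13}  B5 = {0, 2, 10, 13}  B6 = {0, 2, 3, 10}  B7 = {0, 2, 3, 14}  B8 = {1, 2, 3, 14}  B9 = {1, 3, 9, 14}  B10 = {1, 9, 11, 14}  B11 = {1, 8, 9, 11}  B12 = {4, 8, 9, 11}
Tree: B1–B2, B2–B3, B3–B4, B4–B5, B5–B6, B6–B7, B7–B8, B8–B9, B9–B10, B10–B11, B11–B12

Vertex coverage: the bags together contain {0, 1, 2, 3, 4, 5, 6, 7, 8, 9, 10, 11, 12, 13, 14}, the full vertex set. Edge coverage: each edge of G has both endpoints in at least one bag. Running intersection: for every vertex, the bags containing it form a connected subtree. All three properties hold, so this is a valid tree decomposition of width max|bag| − 1 = 3, and hence tw(G) ≤ 3.

Yes; width 3.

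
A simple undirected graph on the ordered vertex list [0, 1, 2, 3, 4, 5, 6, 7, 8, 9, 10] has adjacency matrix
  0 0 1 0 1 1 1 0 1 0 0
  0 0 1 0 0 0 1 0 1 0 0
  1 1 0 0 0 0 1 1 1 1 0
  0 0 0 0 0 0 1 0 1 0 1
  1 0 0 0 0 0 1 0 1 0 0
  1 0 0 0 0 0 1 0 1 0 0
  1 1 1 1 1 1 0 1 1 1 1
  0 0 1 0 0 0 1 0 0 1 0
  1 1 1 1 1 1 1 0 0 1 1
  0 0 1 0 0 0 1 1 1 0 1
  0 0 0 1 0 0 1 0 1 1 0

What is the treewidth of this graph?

A width-3 tree decomposition is:
Bags: B1 = {2, 6, 8, 9}  B2 = {6, 8, 9, 10}  B3 = {0, 2, 6, 8}  B4 = {3, 6, 8, 10}  B5 = {0, 4, 6, 8}  B6 = {1, 2, 6, 8}  B7 = {2, 6, 7, 9}  B8 = {0, 5, 6, 8}
Tree: B1–B2, B1–B3, B2–B4, B3–B5, B3–B6, B1–B7, B5–B8
The largest bag has 4 vertices, giving width 3; this decomposition certifies tw(G) ≤ 3. For the lower bound, the 4 vertices {0, 2, 6, 8} are pairwise adjacent, and any tree decomposition puts a clique entirely inside one bag — forcing width ≥ 3. Hence tw(G) = 3 exactly.

3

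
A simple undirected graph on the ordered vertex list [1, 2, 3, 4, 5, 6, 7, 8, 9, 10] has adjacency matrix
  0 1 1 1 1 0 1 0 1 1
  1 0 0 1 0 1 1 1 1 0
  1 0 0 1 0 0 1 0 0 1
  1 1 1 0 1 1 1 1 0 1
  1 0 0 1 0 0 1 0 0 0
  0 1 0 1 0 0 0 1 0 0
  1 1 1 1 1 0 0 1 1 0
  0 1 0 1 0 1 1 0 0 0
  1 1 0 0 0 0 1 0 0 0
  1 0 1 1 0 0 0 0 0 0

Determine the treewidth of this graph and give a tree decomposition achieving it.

The largest bag has 4 vertices, giving width 3; this decomposition certifies tw(G) ≤ 3. On the other hand G contains the 4-clique {1, 2, 7, 9}. A clique must lie in a single bag of any decomposition, so no decomposition can have width below 3. Combining the bounds, tw(G) = 3.

Treewidth 3.
Bags: B1 = {1, 2, 4, 7}  B2 = {1, 4, 5, 7}  B3 = {2, 4, 7, 8}  B4 = {2, 4, 6, 8}  B5 = {1, 3, 4, 7}  B6 = {1, 3, 4, 10}  B7 = {1, 2, 7, 9}
Tree: B1–B2, B1–B3, B3–B4, B2–B5, B5–B6, B1–B7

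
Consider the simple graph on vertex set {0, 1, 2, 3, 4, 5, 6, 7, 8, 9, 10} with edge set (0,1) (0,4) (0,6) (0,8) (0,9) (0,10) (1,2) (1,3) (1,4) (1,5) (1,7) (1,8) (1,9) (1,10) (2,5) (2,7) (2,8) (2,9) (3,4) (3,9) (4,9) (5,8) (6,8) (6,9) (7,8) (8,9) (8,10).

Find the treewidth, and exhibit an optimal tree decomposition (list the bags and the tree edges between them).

The largest bag has 4 vertices, giving width 3; this decomposition certifies tw(G) ≤ 3. On the other hand G contains the 4-clique {0, 1, 8, 9}. A clique must lie in a single bag of any decomposition, so no decomposition can have width below 3. Therefore the treewidth is 3.

Treewidth 3.
One optimal decomposition is:
Bags: B1 = {0, 1, 4, 9}  B2 = {1, 3, 4, 9}  B3 = {0, 1, 8, 9}  B4 = {0, 1, 8, 10}  B5 = {1, 2, 8, 9}  B6 = {1, 2, 7, 8}  B7 = {1, 2, 5, 8}  B8 = {0, 6, 8, 9}
Tree: B1–B2, B1–B3, B3–B4, B3–B5, B5–B6, B5–B7, B3–B8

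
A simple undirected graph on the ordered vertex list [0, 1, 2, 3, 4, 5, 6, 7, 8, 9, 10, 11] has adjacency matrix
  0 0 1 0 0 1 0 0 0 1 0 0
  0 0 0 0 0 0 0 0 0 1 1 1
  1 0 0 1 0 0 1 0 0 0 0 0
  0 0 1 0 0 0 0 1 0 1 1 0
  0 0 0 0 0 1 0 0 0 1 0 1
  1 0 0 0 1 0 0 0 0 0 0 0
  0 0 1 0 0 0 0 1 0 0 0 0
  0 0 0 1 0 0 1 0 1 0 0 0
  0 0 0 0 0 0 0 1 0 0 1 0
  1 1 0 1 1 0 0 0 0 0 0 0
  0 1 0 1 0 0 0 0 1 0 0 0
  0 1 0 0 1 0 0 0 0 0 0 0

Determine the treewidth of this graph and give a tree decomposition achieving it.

Treewidth 3.
One optimal decomposition is:
Bags: B1 = {6, 7, 8, 10}  B2 = {3, 6, 7, 10}  B3 = {2, 3, 6, 10}  B4 = {1, 2, 3, 10}  B5 = {1, 2, 3, 9}  B6 = {0, 1, 2, 9}  B7 = {0, 1, 9, 11}  B8 = {0, 4, 9, 11}  B9 = {0, 4, 5, 11}
Tree: B1–B2, B2–B3, B3–B4, B4–B5, B5–B6, B6–B7, B7–B8, B8–B9

The largest bag has 4 vertices, giving width 3; this decomposition certifies tw(G) ≤ 3. For the lower bound: the 4 vertex sets {6,7,8}, {10}, {3}, {0,1,2,9} are disjoint, each induces a connected subgraph, and every pair is joined by at least one edge of G. Contracting each set to a single vertex therefore yields K_{4} as a minor, and since treewidth is minor-monotone, tw(G) ≥ tw(K_{4}) = 3. Hence tw(G) = 3 exactly.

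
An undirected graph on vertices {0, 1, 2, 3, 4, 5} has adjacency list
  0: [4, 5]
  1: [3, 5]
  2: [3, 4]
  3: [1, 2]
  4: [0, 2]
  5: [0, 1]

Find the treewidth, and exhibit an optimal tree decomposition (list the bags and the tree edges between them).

The largest bag has 3 vertices, giving width 2; this decomposition certifies tw(G) ≤ 2. Since 4–0–5–1–3–2–4 is a cycle in G, G is not acyclic. Forests are exactly the graphs of treewidth ≤ 1, so tw(G) ≥ 2. Combining the bounds, tw(G) = 2.

Treewidth 2.
One optimal decomposition is:
Bags: B1 = {0, 4, 5}  B2 = {1, 4, 5}  B3 = {1, 3, 4}  B4 = {2, 3, 4}
Tree: B1–B2, B2–B3, B3–B4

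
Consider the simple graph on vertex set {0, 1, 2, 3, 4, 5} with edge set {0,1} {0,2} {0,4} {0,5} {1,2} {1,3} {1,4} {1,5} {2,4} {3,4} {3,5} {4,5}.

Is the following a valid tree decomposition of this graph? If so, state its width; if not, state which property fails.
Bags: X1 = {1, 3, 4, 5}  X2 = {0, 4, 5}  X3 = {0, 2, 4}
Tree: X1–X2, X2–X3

No — edge (1,0) lies in no bag.

A tree decomposition must satisfy three properties: every vertex lies in some bag; for every edge, both endpoints lie together in some bag; and for every vertex, the bags containing it form a connected subtree. Here edge (1,0) lies in no bag, so the decomposition is invalid.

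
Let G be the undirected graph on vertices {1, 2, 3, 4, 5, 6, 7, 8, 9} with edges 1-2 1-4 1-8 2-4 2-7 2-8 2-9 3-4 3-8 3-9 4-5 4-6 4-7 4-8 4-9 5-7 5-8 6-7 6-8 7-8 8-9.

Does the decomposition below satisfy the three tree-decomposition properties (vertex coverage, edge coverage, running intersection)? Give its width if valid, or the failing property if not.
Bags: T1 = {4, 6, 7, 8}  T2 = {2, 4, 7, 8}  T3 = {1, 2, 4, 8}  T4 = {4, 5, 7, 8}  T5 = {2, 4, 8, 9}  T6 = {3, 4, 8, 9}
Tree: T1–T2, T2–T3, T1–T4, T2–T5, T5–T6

Yes; width 3.

Checking the three conditions: (i) the bags cover all of {1, 2, 3, 4, 5, 6, 7, 8, 9}; (ii) for each edge, some bag contains both endpoints; (iii) the bags containing any fixed vertex form a subtree. All hold, so the decomposition is valid with width 4 − 1 = 3.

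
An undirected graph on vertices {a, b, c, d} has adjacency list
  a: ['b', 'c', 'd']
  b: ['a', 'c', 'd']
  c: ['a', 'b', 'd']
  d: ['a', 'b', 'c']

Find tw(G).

3

A width-3 tree decomposition is:
Bags: B1 = {a, b, c, d}
Tree: (single bag)
With just one bag of size 4, the width is 4 − 1 = 3, so tw(G) ≤ 3. On the other hand G contains the 4-clique {a, b, c, d}. A clique must lie in a single bag of any decomposition, so no decomposition can have width below 3. The upper and lower bounds meet at 3, so that is the treewidth.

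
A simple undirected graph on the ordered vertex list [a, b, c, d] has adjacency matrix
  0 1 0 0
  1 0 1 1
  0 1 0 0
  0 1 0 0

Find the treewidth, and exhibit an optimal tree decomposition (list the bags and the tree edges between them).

Each bag holds 2 vertices, so the decomposition has width 1, which upper-bounds the treewidth. Since G has at least one edge (e.g. d–b), it is not an edgeless graph, so tw(G) ≥ 1. Hence tw(G) = 1 exactly.

Treewidth 1.
One optimal decomposition is:
Bags: B1 = {b, d}  B2 = {a, b}  B3 = {b, c}
Tree: B1–B2, B1–B3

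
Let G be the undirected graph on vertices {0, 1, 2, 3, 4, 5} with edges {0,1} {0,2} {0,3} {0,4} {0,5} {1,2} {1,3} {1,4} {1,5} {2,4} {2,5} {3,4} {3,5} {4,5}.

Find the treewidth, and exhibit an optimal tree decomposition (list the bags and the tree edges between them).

The largest bag has 5 vertices, giving width 4; this decomposition certifies tw(G) ≤ 4. Conversely, {0, 1, 2, 4, 5} is a clique of size 5, and the vertices of any clique must share a bag in every tree decomposition; so some bag has ≥ 5 vertices and tw(G) ≥ 4. Therefore the treewidth is 4.

Treewidth 4.
Bags: B1 = {0, 1, 2, 4, 5}  B2 = {0, 1, 3, 4, 5}
Tree: B1–B2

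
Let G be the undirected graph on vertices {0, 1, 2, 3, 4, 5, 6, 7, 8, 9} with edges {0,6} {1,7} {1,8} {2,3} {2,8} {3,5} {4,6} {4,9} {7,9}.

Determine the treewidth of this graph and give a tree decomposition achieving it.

Treewidth 1.
One optimal decomposition is:
Bags: B1 = {3, 5}  B2 = {2, 3}  B3 = {2, 8}  B4 = {1, 8}  B5 = {1, 7}  B6 = {7, 9}  B7 = {4, 9}  B8 = {4, 6}  B9 = {0, 6}
Tree: B1–B2, B2–B3, B3–B4, B4–B5, B5–B6, B6–B7, B7–B8, B8–B9

The largest bag has 2 vertices, giving width 1; this decomposition certifies tw(G) ≤ 1. Since G has at least one edge (e.g. 5–3), it is not an edgeless graph, so tw(G) ≥ 1. Therefore the treewidth is 1.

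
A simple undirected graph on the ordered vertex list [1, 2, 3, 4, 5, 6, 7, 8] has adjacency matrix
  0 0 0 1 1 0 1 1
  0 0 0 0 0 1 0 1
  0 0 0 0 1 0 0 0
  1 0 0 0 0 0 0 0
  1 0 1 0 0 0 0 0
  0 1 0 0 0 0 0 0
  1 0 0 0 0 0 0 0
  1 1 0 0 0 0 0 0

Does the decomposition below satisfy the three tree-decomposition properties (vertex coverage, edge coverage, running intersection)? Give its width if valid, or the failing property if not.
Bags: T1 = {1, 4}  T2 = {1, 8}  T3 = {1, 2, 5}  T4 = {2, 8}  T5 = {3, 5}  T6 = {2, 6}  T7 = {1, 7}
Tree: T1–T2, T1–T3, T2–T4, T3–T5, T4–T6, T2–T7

A tree decomposition must satisfy three properties: every vertex lies in some bag; for every edge, both endpoints lie together in some bag; and for every vertex, the bags containing it form a connected subtree. Here bags containing vertex 2 are not connected in the tree, so the decomposition is invalid.

No — bags containing vertex 2 are not connected in the tree.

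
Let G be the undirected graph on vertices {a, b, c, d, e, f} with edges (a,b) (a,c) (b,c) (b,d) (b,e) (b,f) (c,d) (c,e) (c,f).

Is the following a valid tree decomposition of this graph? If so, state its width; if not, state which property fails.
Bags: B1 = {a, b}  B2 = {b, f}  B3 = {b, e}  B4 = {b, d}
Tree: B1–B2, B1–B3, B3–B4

No — vertex c appears in no bag.

A tree decomposition must satisfy three properties: every vertex lies in some bag; for every edge, both endpoints lie together in some bag; and for every vertex, the bags containing it form a connected subtree. Here vertex c appears in no bag, so the decomposition is invalid.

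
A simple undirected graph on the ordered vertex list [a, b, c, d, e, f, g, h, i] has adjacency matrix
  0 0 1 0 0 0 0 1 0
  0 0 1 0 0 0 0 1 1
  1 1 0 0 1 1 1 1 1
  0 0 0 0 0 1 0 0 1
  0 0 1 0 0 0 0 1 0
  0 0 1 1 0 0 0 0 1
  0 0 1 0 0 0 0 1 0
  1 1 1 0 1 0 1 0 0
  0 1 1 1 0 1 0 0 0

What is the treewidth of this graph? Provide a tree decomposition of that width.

The largest bag has 3 vertices, giving width 2; this decomposition certifies tw(G) ≤ 2. Conversely, {d, f, i} is a clique of size 3, and the vertices of any clique must share a bag in every tree decomposition; so some bag has ≥ 3 vertices and tw(G) ≥ 2. Therefore the treewidth is 2.

Treewidth 2.
One such decomposition:
Bags: B1 = {d, f, i}  B2 = {c, f, i}  B3 = {b, c, i}  B4 = {b, c, h}  B5 = {c, e, h}  B6 = {c, g, h}  B7 = {a, c, h}
Tree: B1–B2, B2–B3, B3–B4, B4–B5, B4–B6, B6–B7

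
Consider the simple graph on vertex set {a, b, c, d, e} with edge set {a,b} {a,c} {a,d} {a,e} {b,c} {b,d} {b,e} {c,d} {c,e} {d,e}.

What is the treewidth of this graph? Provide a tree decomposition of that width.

With just one bag of size 5, the width is 5 − 1 = 4, so tw(G) ≤ 4. For the lower bound, the 5 vertices {a, b, c, d, e} are pairwise adjacent, and any tree decomposition puts a clique entirely inside one bag — forcing width ≥ 4. The upper and lower bounds meet at 4, so that is the treewidth.

Treewidth 4.
One optimal decomposition is:
Bags: B1 = {a, b, c, d, e}
Tree: (single bag)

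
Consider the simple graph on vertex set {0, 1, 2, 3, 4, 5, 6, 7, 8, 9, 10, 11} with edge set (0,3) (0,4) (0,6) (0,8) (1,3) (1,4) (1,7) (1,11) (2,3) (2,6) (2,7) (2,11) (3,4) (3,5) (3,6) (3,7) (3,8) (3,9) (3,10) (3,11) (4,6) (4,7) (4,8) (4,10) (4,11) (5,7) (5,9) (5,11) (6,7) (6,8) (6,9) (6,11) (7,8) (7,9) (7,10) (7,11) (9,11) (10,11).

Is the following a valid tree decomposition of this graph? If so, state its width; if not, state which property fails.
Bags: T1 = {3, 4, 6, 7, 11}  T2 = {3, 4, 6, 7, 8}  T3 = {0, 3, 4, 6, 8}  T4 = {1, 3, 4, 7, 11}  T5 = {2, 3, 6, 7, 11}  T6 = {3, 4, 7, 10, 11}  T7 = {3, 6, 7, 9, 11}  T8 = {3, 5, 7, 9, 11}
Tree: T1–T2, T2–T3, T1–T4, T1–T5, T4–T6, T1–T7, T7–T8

Every vertex of G appears in some bag (union = {0, 1, 2, 3, 4, 5, 6, 7, 8, 9, 10, 11}); every edge is covered by a bag; and for each vertex v the set of bags containing v is connected in the bag tree. The decomposition is therefore valid. The largest bag has 5 vertices, so the width is 4.

Yes; width 4.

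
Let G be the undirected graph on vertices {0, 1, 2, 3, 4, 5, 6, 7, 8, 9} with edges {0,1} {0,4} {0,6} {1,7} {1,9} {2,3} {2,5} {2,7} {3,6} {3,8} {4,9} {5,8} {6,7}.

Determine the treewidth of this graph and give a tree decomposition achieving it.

Each bag holds 3 vertices, so the decomposition has width 2, which upper-bounds the treewidth. Since 8–5–2–3–8 is a cycle in G, G is not acyclic. Forests are exactly the graphs of treewidth ≤ 1, so tw(G) ≥ 2. The upper and lower bounds meet at 2, so that is the treewidth.

Treewidth 2.
Bags: B1 = {3, 5, 8}  B2 = {2, 3, 5}  B3 = {2, 3, 6}  B4 = {2, 6, 7}  B5 = {0, 6, 7}  B6 = {0, 1, 7}  B7 = {0, 1, 4}  B8 = {1, 4, 9}
Tree: B1–B2, B2–B3, B3–B4, B4–B5, B5–B6, B6–B7, B7–B8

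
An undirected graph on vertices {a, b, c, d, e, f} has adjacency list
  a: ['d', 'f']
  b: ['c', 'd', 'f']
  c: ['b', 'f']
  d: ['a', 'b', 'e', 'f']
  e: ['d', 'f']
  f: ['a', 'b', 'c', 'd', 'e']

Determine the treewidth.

2

A width-2 tree decomposition is:
Bags: B1 = {b, d, f}  B2 = {d, e, f}  B3 = {a, d, f}  B4 = {b, c, f}
Tree: B1–B2, B2–B3, B1–B4
Each bag holds 3 vertices, so the decomposition has width 2, which upper-bounds the treewidth. Conversely, {d, e, f} is a clique of size 3, and the vertices of any clique must share a bag in every tree decomposition; so some bag has ≥ 3 vertices and tw(G) ≥ 2. Therefore the treewidth is 2.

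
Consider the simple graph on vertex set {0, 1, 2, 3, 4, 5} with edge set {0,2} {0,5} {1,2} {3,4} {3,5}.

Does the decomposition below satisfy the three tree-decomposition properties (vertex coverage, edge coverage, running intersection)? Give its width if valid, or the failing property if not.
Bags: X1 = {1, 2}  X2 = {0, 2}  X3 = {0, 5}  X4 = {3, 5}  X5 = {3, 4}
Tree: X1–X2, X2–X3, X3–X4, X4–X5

Yes; width 1.

Every vertex of G appears in some bag (union = {0, 1, 2, 3, 4, 5}); every edge is covered by a bag; and for each vertex v the set of bags containing v is connected in the bag tree. The decomposition is therefore valid. The largest bag has 2 vertices, so the width is 1.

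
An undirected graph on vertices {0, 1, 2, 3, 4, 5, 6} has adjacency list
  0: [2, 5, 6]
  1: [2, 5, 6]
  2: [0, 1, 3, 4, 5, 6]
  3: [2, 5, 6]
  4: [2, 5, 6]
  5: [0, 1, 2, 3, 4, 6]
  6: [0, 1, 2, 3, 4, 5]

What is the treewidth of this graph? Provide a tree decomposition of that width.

The largest bag has 4 vertices, giving width 3; this decomposition certifies tw(G) ≤ 3. On the other hand G contains the 4-clique {0, 2, 5, 6}. A clique must lie in a single bag of any decomposition, so no decomposition can have width below 3. Therefore the treewidth is 3.

Treewidth 3.
One optimal decomposition is:
Bags: B1 = {1, 2, 5, 6}  B2 = {2, 4, 5, 6}  B3 = {0, 2, 5, 6}  B4 = {2, 3, 5, 6}
Tree: B1–B2, B1–B3, B1–B4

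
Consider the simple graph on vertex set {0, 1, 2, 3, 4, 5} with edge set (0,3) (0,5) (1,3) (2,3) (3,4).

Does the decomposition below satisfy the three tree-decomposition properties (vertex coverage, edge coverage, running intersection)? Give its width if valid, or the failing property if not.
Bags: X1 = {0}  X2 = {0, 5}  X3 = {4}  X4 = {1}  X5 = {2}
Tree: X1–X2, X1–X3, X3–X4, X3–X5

A tree decomposition must satisfy three properties: every vertex lies in some bag; for every edge, both endpoints lie together in some bag; and for every vertex, the bags containing it form a connected subtree. Here vertex 3 appears in no bag, so the decomposition is invalid.

No — vertex 3 appears in no bag.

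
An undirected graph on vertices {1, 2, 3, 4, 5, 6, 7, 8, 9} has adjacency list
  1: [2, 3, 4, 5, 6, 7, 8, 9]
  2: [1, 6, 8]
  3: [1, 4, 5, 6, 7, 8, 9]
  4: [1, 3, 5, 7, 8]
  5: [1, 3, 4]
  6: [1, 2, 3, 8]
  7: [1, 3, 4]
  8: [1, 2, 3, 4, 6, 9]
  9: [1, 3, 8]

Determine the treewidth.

3

A width-3 tree decomposition is:
Bags: B1 = {1, 3, 4, 8}  B2 = {1, 3, 8, 9}  B3 = {1, 3, 6, 8}  B4 = {1, 3, 4, 7}  B5 = {1, 3, 4, 5}  B6 = {1, 2, 6, 8}
Tree: B1–B2, B1–B3, B1–B4, B1–B5, B3–B6
Every bag has size at most 4, so the width is 4 − 1 = 3 and tw(G) ≤ 3. On the other hand G contains the 4-clique {1, 2, 6, 8}. A clique must lie in a single bag of any decomposition, so no decomposition can have width below 3. Hence tw(G) = 3 exactly.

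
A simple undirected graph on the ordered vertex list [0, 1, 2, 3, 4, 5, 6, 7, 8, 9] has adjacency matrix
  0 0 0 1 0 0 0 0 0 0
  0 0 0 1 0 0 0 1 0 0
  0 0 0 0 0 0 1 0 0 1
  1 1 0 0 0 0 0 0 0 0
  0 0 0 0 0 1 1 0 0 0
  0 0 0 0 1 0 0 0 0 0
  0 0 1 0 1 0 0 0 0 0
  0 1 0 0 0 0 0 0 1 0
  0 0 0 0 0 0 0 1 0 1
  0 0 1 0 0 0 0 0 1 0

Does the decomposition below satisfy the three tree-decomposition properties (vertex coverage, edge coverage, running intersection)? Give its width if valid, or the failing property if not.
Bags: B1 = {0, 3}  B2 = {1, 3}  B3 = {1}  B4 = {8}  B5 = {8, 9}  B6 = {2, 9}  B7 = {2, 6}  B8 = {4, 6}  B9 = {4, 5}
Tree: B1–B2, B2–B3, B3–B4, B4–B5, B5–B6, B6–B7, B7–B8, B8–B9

No — vertex 7 appears in no bag.

A tree decomposition must satisfy three properties: every vertex lies in some bag; for every edge, both endpoints lie together in some bag; and for every vertex, the bags containing it form a connected subtree. Here vertex 7 appears in no bag, so the decomposition is invalid.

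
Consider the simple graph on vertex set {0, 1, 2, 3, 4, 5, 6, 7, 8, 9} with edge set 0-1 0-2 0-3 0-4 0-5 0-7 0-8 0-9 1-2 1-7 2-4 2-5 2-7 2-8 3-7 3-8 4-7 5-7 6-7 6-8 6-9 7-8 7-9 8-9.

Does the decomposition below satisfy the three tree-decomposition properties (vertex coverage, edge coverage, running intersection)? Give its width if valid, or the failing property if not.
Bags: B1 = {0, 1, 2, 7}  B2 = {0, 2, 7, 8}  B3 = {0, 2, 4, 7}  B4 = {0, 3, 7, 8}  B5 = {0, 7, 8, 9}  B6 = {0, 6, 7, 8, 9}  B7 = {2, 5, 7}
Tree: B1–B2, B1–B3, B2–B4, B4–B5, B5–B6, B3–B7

No — edge (0,5) lies in no bag.

A tree decomposition must satisfy three properties: every vertex lies in some bag; for every edge, both endpoints lie together in some bag; and for every vertex, the bags containing it form a connected subtree. Here edge (0,5) lies in no bag, so the decomposition is invalid.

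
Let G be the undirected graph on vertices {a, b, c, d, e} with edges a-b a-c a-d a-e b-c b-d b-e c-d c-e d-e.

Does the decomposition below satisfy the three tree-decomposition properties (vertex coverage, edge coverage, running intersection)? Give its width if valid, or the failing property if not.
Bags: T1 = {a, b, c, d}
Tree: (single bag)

A tree decomposition must satisfy three properties: every vertex lies in some bag; for every edge, both endpoints lie together in some bag; and for every vertex, the bags containing it form a connected subtree. Here vertex e appears in no bag, so the decomposition is invalid.

No — vertex e appears in no bag.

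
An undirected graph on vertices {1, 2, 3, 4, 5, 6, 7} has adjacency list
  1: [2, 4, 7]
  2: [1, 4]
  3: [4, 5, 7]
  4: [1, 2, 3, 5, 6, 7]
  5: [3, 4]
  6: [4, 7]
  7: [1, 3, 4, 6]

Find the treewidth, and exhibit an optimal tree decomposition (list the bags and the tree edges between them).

Treewidth 2.
One such decomposition:
Bags: B1 = {3, 4, 7}  B2 = {1, 4, 7}  B3 = {4, 6, 7}  B4 = {1, 2, 4}  B5 = {3, 4, 5}
Tree: B1–B2, B2–B3, B2–B4, B1–B5

Every bag has size at most 3, so the width is 3 − 1 = 2 and tw(G) ≤ 2. Conversely, {1, 2, 4} is a clique of size 3, and the vertices of any clique must share a bag in every tree decomposition; so some bag has ≥ 3 vertices and tw(G) ≥ 2. Combining the bounds, tw(G) = 2.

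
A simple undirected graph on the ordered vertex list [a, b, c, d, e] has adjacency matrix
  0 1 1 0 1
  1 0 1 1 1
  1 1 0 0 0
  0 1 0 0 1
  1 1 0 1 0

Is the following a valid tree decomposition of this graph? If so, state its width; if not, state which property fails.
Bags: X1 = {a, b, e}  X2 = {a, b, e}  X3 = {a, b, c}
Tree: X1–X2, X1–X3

A tree decomposition must satisfy three properties: every vertex lies in some bag; for every edge, both endpoints lie together in some bag; and for every vertex, the bags containing it form a connected subtree. Here vertex d appears in no bag, so the decomposition is invalid.

No — vertex d appears in no bag.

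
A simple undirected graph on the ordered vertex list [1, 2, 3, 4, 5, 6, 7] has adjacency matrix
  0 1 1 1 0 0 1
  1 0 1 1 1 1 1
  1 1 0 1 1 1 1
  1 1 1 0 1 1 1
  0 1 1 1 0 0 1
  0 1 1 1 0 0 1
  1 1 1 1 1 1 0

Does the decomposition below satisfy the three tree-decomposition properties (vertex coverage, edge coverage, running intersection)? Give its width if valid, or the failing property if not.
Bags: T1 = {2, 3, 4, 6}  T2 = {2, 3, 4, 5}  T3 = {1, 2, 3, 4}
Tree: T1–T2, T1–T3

A tree decomposition must satisfy three properties: every vertex lies in some bag; for every edge, both endpoints lie together in some bag; and for every vertex, the bags containing it form a connected subtree. Here vertex 7 appears in no bag, so the decomposition is invalid.

No — vertex 7 appears in no bag.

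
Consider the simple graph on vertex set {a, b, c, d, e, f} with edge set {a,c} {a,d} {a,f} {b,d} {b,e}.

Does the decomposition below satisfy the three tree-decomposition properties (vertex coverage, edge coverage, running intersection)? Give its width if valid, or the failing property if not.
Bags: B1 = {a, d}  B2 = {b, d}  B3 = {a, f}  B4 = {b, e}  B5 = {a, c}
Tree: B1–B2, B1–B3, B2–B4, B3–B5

Every vertex of G appears in some bag (union = {a, b, c, d, e, f}); every edge is covered by a bag; and for each vertex v the set of bags containing v is connected in the bag tree. The decomposition is therefore valid. The largest bag has 2 vertices, so the width is 1.

Yes; width 1.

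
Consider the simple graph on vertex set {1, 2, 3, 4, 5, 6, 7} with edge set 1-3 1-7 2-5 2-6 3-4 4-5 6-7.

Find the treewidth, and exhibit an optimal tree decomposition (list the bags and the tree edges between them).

Treewidth 2.
One optimal decomposition is:
Bags: B1 = {1, 3, 7}  B2 = {3, 4, 7}  B3 = {4, 5, 7}  B4 = {2, 5, 7}  B5 = {2, 6, 7}
Tree: B1–B2, B2–B3, B3–B4, B4–B5

Every bag has size at most 3, so the width is 3 − 1 = 2 and tw(G) ≤ 2. For the lower bound, G contains the cycle 7–1–3–4–5–2–6–7, so G is not a forest; only forests have treewidth ≤ 1, hence tw(G) ≥ 2. The upper and lower bounds meet at 2, so that is the treewidth.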